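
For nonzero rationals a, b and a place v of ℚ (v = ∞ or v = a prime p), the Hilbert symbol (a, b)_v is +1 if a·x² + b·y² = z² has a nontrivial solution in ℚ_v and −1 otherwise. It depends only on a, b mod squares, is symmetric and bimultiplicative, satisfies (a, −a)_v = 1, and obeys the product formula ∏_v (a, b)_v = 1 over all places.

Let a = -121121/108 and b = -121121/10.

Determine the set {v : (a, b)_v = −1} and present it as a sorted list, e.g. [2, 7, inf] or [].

[2, 5, 7, inf]

Mod squares: a ≡ -3003, b ≡ -10010. Check v ∈ {∞, 2, 3, 5, 7, 11, 13}.
v=2: v_2(a)=-2, v_2(b)=-1; units ≡ 5, 3 (mod 8); ε·ε+αω+βω = 0·1+-2·1+-1·1 ≡ 1  ⇒  (a,b)_2 = -1.
v=13: a=13^1·(≡1), b=13^1·(≡3) mod 13; (1|13)=+1, (3|13)=+1; (−1)^{1·1·6}·(+1)^1·(+1)^1 = +1.
v=∞: -3003 < 0 and -10010 < 0  ⇒  (a,b)_∞ = -1.
v=5: a=5^0·(≡3), b=5^-1·(≡2) mod 5; (3|5)=-1, (2|5)=-1; (−1)^{0·-1·2}·(-1)^-1·(-1)^0 = -1.
v=7: a=7^1·(≡5), b=7^1·(≡5) mod 7; (5|7)=-1, (5|7)=-1; (−1)^{1·1·3}·(-1)^1·(-1)^1 = -1.
v=11: a=11^3·(≡7), b=11^3·(≡3) mod 11; (7|11)=-1, (3|11)=+1; (−1)^{3·3·5}·(-1)^3·(+1)^3 = +1.
v=3: a=3^-3·(≡1), b=3^0·(≡1) mod 3; (1|3)=+1, (1|3)=+1; (−1)^{-3·0·1}·(+1)^0·(+1)^-3 = +1.
Ram(-3003, -10010) = {2, 5, 7, ∞}; no ℚ_2-point on the conic.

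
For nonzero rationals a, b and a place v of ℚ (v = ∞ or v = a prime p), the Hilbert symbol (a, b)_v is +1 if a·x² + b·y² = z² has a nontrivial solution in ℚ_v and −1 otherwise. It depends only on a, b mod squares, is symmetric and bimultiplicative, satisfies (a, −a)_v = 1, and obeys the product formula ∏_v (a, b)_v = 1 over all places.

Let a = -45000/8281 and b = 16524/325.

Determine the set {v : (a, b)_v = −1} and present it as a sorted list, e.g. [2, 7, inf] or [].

Mod squares: a ≡ -2, b ≡ 663. Check v ∈ {∞, 2, 3, 5, 7, 13, 17}.
v=∞: -2 < 0 and 663 > 0  ⇒  (a,b)_∞ = +1.
v=3: a=3^2·(≡1), b=3^5·(≡2) mod 3; (1|3)=+1, (2|3)=-1; (−1)^{2·5·1}·(+1)^5·(-1)^2 = +1.
v=5: a=5^4·(≡3), b=5^-2·(≡3) mod 5; (3|5)=-1, (3|5)=-1; (−1)^{4·-2·2}·(-1)^-2·(-1)^4 = +1.
v=13: a=13^-2·(≡11), b=13^-1·(≡12) mod 13; (11|13)=-1, (12|13)=+1; (−1)^{-2·-1·6}·(-1)^-1·(+1)^-2 = -1.
v=7: a=7^-2·(≡3), b=7^0·(≡6) mod 7; (3|7)=-1, (6|7)=-1; (−1)^{-2·0·3}·(-1)^0·(-1)^-2 = +1.
v=17: a=17^0·(≡8), b=17^1·(≡10) mod 17; (8|17)=+1, (10|17)=-1; (−1)^{0·1·8}·(+1)^1·(-1)^0 = +1.
v=2: v_2(a)=3, v_2(b)=2; units ≡ 7, 7 (mod 8); ε·ε+αω+βω = 1·1+3·0+2·0 ≡ 1  ⇒  (a,b)_2 = -1.
(-2, 663 / ℚ) ramifies at {2, 13}: a division algebra.

[2, 13]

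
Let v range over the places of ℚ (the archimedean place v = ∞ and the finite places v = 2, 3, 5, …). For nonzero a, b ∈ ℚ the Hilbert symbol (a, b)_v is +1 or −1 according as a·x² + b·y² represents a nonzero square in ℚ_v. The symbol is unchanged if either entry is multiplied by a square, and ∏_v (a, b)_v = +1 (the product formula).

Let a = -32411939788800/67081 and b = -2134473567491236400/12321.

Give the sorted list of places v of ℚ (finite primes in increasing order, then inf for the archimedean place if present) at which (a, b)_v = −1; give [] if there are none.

[2, 11, 13, 41, 43, inf]

Mod squares: a ≡ -15630758, b ≡ -11. Check v ∈ {∞, 2, 3, 5, 7, 11, 13, 31, 37, 41, 43}.
v=11: a=11^1·(≡8), b=11^1·(≡6) mod 11; (8|11)=-1, (6|11)=-1; (−1)^{1·1·5}·(-1)^1·(-1)^1 = -1.
v=37: a=37^-2·(≡30), b=37^-2·(≡36) mod 37; (30|37)=+1, (36|37)=+1; (−1)^{-2·-2·18}·(+1)^-2·(+1)^-2 = +1.
v=∞: -15630758 < 0 and -11 < 0  ⇒  (a,b)_∞ = -1.
v=3: a=3^4·(≡1), b=3^-2·(≡1) mod 3; (1|3)=+1, (1|3)=+1; (−1)^{4·-2·1}·(+1)^-2·(+1)^4 = +1.
v=41: a=41^1·(≡23), b=41^2·(≡30) mod 41; (23|41)=+1, (30|41)=-1; (−1)^{1·2·20}·(+1)^2·(-1)^1 = -1.
v=31: a=31^1·(≡10), b=31^4·(≡1) mod 31; (10|31)=+1, (1|31)=+1; (−1)^{1·4·15}·(+1)^4·(+1)^1 = +1.
v=13: a=13^1·(≡10), b=13^2·(≡11) mod 13; (10|13)=+1, (11|13)=-1; (−1)^{1·2·6}·(+1)^2·(-1)^1 = -1.
v=43: a=43^1·(≡4), b=43^2·(≡2) mod 43; (4|43)=+1, (2|43)=-1; (−1)^{1·2·21}·(+1)^2·(-1)^1 = -1.
v=7: a=7^-2·(≡4), b=7^0·(≡5) mod 7; (4|7)=+1, (5|7)=-1; (−1)^{-2·0·3}·(+1)^0·(-1)^-2 = +1.
v=5: a=5^2·(≡3), b=5^2·(≡4) mod 5; (3|5)=-1, (4|5)=+1; (−1)^{2·2·2}·(-1)^2·(+1)^2 = +1.
v=2: v_2(a)=11, v_2(b)=4; units ≡ 5, 5 (mod 8); ε·ε+αω+βω = 0·0+11·1+4·1 ≡ 1  ⇒  (a,b)_2 = -1.
Ram(-15630758, -11) = {2, 11, 13, 41, 43, ∞}; no ℚ_2-point on the conic.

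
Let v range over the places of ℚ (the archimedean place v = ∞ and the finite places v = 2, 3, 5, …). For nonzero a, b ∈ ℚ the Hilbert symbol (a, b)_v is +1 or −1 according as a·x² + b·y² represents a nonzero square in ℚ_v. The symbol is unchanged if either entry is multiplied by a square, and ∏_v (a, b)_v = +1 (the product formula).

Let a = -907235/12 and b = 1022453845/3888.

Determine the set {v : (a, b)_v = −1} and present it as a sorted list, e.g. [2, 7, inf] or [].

[2, 3, 5, 23]

Mod squares: a ≡ -105, b ≡ 2415. Check v ∈ {∞, 2, 3, 5, 7, 23}.
v=2: v_2(a)=-2, v_2(b)=-4; units ≡ 7, 7 (mod 8); ε·ε+αω+βω = 1·1+-2·0+-4·0 ≡ 1  ⇒  (a,b)_2 = -1.
v=∞: -105 < 0 and 2415 > 0  ⇒  (a,b)_∞ = +1.
v=5: a=5^1·(≡4), b=5^1·(≡3) mod 5; (4|5)=+1, (3|5)=-1; (−1)^{1·1·2}·(+1)^1·(-1)^1 = -1.
v=7: a=7^3·(≡3), b=7^5·(≡4) mod 7; (3|7)=-1, (4|7)=+1; (−1)^{3·5·3}·(-1)^5·(+1)^3 = +1.
v=23: a=23^2·(≡20), b=23^3·(≡16) mod 23; (20|23)=-1, (16|23)=+1; (−1)^{2·3·11}·(-1)^3·(+1)^2 = -1.
v=3: a=3^-1·(≡1), b=3^-5·(≡1) mod 3; (1|3)=+1, (1|3)=+1; (−1)^{-1·-5·1}·(+1)^-5·(+1)^-1 = -1.
|Ram(-105, 2415)| = 4, even; anisotropic at {2, 3, 5, 23}.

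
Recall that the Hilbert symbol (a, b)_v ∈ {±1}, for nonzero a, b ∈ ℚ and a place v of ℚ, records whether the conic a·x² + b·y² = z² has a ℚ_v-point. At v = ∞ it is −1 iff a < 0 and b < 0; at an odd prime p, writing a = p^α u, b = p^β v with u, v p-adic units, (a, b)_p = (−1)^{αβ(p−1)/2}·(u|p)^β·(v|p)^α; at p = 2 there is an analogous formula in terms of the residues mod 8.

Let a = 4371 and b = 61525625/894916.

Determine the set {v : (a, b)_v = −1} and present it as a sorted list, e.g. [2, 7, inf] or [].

[3, 47]

(a, b) ≡ (4371, 41) mod (ℚ^×)²; places V = {2, 3, 5, 7, 11, 31, 41, 43, 47, ∞}.
(a,b)_5: α=0, u≡1; β=4, v≡1 (mod 5); (1|5)=+1, (1|5)=+1; sign (−1)^0·+1^4·+1^0 = +1.
(a,b)_11: α=0, u≡4; β=-2, v≡10 (mod 11); (4|11)=+1, (10|11)=-1; sign (−1)^0·+1^-2·-1^0 = +1.
(a,b)_∞: sgn(4371)=+, sgn(41)=+, so +1.
(a,b)_3: α=1, u≡2; β=0, v≡2 (mod 3); (2|3)=-1, (2|3)=-1; sign (−1)^0·-1^0·-1^1 = -1.
(a,b)_41: α=0, u≡25; β=1, v≡21 (mod 41); (25|41)=+1, (21|41)=+1; sign (−1)^0·+1^1·+1^0 = +1.
(a,b)_43: α=0, u≡28; β=-2, v≡41 (mod 43); (28|43)=-1, (41|43)=+1; sign (−1)^0·-1^-2·+1^0 = +1.
(a,b)_47: α=1, u≡46; β=0, v≡22 (mod 47); (46|47)=-1, (22|47)=-1; sign (−1)^0·-1^0·-1^1 = -1.
(a,b)_7: α=0, u≡3; β=4, v≡5 (mod 7); (3|7)=-1, (5|7)=-1; sign (−1)^0·-1^4·-1^0 = +1.
(a,b)_2: α=0, β=-2; u≡3, v≡1 (mod 8); ε(u)ε(v)=1·0, αω(v)=0·0, βω(u)=-2·1; sum ≡ 0  ⇒  +1.
(a,b)_31: α=1, u≡17; β=0, v≡10 (mod 31); (17|31)=-1, (10|31)=+1; sign (−1)^0·-1^0·+1^1 = +1.
Ram(4371, 41) = {3, 47}; no ℚ_3-point on the conic.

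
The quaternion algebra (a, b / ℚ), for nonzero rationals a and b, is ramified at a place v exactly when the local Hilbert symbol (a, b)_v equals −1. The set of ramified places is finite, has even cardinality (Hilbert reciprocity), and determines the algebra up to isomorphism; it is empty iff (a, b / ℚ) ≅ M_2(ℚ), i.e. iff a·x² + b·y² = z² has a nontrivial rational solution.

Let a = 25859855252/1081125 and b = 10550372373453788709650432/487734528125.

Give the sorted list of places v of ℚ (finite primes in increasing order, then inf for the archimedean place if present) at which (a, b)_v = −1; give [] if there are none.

(a, b) ≡ (385, 10) mod (ℚ^×)²; places V = {2, 3, 5, 7, 11, 13, 17, 31, ∞}.
(a,b)_17: α=2, u≡5; β=6, v≡12 (mod 17); (5|17)=-1, (12|17)=-1; sign (−1)^0·-1^6·-1^2 = +1.
(a,b)_3: α=-2, u≡1; β=0, v≡1 (mod 3); (1|3)=+1, (1|3)=+1; sign (−1)^0·+1^0·+1^-2 = +1.
(a,b)_∞: sgn(385)=+, sgn(10)=+, so +1.
(a,b)_31: α=-2, u≡21; β=-4, v≡25 (mod 31); (21|31)=-1, (25|31)=+1; sign (−1)^0·-1^-4·+1^-2 = +1.
(a,b)_11: α=3, u≡10; β=6, v≡2 (mod 11); (10|11)=-1, (2|11)=-1; sign (−1)^0·-1^6·-1^3 = -1.
(a,b)_5: α=-3, u≡3; β=-5, v≡3 (mod 5); (3|5)=-1, (3|5)=-1; sign (−1)^0·-1^-5·-1^-3 = +1.
(a,b)_7: α=5, u≡5; β=6, v≡3 (mod 7); (5|7)=-1, (3|7)=-1; sign (−1)^0·-1^6·-1^5 = -1.
(a,b)_2: α=2, β=21; u≡1, v≡5 (mod 8); ε(u)ε(v)=0·0, αω(v)=2·1, βω(u)=21·0; sum ≡ 0  ⇒  +1.
(a,b)_13: α=0, u≡6; β=-2, v≡1 (mod 13); (6|13)=-1, (1|13)=+1; sign (−1)^0·-1^-2·+1^0 = +1.
|Ram(385, 10)| = 2, even; anisotropic at {7, 11}.

[7, 11]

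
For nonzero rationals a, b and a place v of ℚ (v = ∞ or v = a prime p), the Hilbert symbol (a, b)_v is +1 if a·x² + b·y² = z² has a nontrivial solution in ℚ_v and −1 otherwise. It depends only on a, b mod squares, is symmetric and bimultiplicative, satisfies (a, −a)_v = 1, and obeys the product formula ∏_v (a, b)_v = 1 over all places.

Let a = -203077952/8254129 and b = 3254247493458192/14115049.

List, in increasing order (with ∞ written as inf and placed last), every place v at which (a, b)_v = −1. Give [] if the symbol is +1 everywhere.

(a, b) ≡ (-77, 5313) mod (ℚ^×)²; places V = {2, 3, 7, 11, 13, 17, 23, 29, ∞}.
(a,b)_23: α=0, u≡22; β=1, v≡4 (mod 23); (22|23)=-1, (4|23)=+1; sign (−1)^0·-1^1·+1^0 = -1.
(a,b)_2: α=6, β=4; u≡3, v≡1 (mod 8); ε(u)ε(v)=1·0, αω(v)=6·0, βω(u)=4·1; sum ≡ 0  ⇒  +1.
(a,b)_29: α=2, u≡10; β=0, v≡28 (mod 29); (10|29)=-1, (28|29)=+1; sign (−1)^0·-1^0·+1^2 = +1.
(a,b)_17: α=-2, u≡2; β=-4, v≡8 (mod 17); (2|17)=+1, (8|17)=+1; sign (−1)^0·+1^-4·+1^-2 = +1.
(a,b)_7: α=3, u≡5; β=5, v≡3 (mod 7); (5|7)=-1, (3|7)=-1; sign (−1)^1·-1^5·-1^3 = -1.
(a,b)_3: α=0, u≡1; β=3, v≡1 (mod 3); (1|3)=+1, (1|3)=+1; sign (−1)^0·+1^3·+1^0 = +1.
(a,b)_∞: sgn(-77)=−, sgn(5313)=+, so +1.
(a,b)_13: α=-4, u≡9; β=-2, v≡4 (mod 13); (9|13)=+1, (4|13)=+1; sign (−1)^0·+1^-2·+1^-4 = +1.
(a,b)_11: α=1, u≡5; β=7, v≡10 (mod 11); (5|11)=+1, (10|11)=-1; sign (−1)^1·+1^7·-1^1 = +1.
(-77, 5313 / ℚ) ramifies at {7, 23}: a division algebra.

[7, 23]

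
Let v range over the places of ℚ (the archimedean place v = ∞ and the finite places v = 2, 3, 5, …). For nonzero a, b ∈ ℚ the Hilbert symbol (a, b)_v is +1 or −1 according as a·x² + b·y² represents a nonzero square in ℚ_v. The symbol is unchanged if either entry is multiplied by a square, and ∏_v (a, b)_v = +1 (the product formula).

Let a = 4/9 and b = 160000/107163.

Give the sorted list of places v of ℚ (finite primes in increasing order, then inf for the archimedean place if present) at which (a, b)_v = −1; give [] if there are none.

[]

(a, b) ≡ (1, 3) mod (ℚ^×)²; places V = {2, 3, 5, 7, ∞}.
(a,b)_2: α=2, β=8; u≡1, v≡3 (mod 8); ε(u)ε(v)=0·1, αω(v)=2·1, βω(u)=8·0; sum ≡ 0  ⇒  +1.
(a,b)_5: α=0, u≡1; β=4, v≡2 (mod 5); (1|5)=+1, (2|5)=-1; sign (−1)^0·+1^4·-1^0 = +1.
(a,b)_∞: sgn(1)=+, sgn(3)=+, so +1.
(a,b)_7: α=0, u≡2; β=-2, v≡5 (mod 7); (2|7)=+1, (5|7)=-1; sign (−1)^0·+1^-2·-1^0 = +1.
(a,b)_3: α=-2, u≡1; β=-7, v≡1 (mod 3); (1|3)=+1, (1|3)=+1; sign (−1)^0·+1^-7·+1^-2 = +1.
Ram(a, b) = ∅: the form 1·x² + 3·y² − z² is isotropic over every ℚ_v, so by Hasse–Minkowski it is isotropic over ℚ.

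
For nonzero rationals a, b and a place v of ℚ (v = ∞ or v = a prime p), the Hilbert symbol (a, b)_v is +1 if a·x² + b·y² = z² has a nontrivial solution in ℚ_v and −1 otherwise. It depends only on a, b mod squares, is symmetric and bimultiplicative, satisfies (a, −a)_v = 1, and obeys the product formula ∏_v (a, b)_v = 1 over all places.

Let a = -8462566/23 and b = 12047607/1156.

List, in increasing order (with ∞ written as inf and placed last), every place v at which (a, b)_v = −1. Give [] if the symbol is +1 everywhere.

[2, 7, 13, 37]

Mod squares: a ≡ -202538, b ≡ 11063. Check v ∈ {∞, 2, 3, 7, 11, 13, 17, 23, 31, 37}.
v=13: a=13^0·(≡7), b=13^1·(≡5) mod 13; (7|13)=-1, (5|13)=-1; (−1)^{0·1·6}·(-1)^1·(-1)^0 = -1.
v=23: a=23^-1·(≡8), b=23^1·(≡5) mod 23; (8|23)=+1, (5|23)=-1; (−1)^{-1·1·11}·(+1)^1·(-1)^-1 = +1.
v=2: v_2(a)=1, v_2(b)=-2; units ≡ 3, 7 (mod 8); ε·ε+αω+βω = 1·1+1·0+-2·1 ≡ 1  ⇒  (a,b)_2 = -1.
v=∞: -202538 < 0 and 11063 > 0  ⇒  (a,b)_∞ = +1.
v=3: a=3^0·(≡1), b=3^2·(≡2) mod 3; (1|3)=+1, (2|3)=-1; (−1)^{0·2·1}·(+1)^2·(-1)^0 = +1.
v=11: a=11^0·(≡9), b=11^2·(≡6) mod 11; (9|11)=+1, (6|11)=-1; (−1)^{0·2·5}·(+1)^2·(-1)^0 = +1.
v=17: a=17^1·(≡5), b=17^-2·(≡16) mod 17; (5|17)=-1, (16|17)=+1; (−1)^{1·-2·8}·(-1)^-2·(+1)^1 = +1.
v=31: a=31^2·(≡8), b=31^0·(≡12) mod 31; (8|31)=+1, (12|31)=-1; (−1)^{2·0·15}·(+1)^0·(-1)^2 = +1.
v=7: a=7^1·(≡2), b=7^0·(≡5) mod 7; (2|7)=+1, (5|7)=-1; (−1)^{1·0·3}·(+1)^0·(-1)^1 = -1.
v=37: a=37^1·(≡20), b=37^1·(≡30) mod 37; (20|37)=-1, (30|37)=+1; (−1)^{1·1·18}·(-1)^1·(+1)^1 = -1.
|Ram(-202538, 11063)| = 4, even; anisotropic at {2, 7, 13, 37}.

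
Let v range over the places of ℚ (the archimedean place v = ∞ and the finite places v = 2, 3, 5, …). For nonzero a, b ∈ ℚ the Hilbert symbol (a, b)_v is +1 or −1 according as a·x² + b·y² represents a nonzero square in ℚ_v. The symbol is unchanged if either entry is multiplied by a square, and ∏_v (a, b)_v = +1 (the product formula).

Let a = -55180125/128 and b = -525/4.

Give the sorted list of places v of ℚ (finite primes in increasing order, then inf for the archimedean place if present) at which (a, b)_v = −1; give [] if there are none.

Mod squares: a ≡ -10010, b ≡ -21. Check v ∈ {∞, 2, 3, 5, 7, 11, 13}.
v=13: a=13^1·(≡4), b=13^0·(≡2) mod 13; (4|13)=+1, (2|13)=-1; (−1)^{1·0·6}·(+1)^0·(-1)^1 = -1.
v=7: a=7^3·(≡3), b=7^1·(≡4) mod 7; (3|7)=-1, (4|7)=+1; (−1)^{3·1·3}·(-1)^1·(+1)^3 = +1.
v=2: v_2(a)=-7, v_2(b)=-2; units ≡ 3, 3 (mod 8); ε·ε+αω+βω = 1·1+-7·1+-2·1 ≡ 0  ⇒  (a,b)_2 = +1.
v=∞: -10010 < 0 and -21 < 0  ⇒  (a,b)_∞ = -1.
v=3: a=3^2·(≡1), b=3^1·(≡2) mod 3; (1|3)=+1, (2|3)=-1; (−1)^{2·1·1}·(+1)^1·(-1)^2 = +1.
v=5: a=5^3·(≡3), b=5^2·(≡1) mod 5; (3|5)=-1, (1|5)=+1; (−1)^{3·2·2}·(-1)^2·(+1)^3 = +1.
v=11: a=11^1·(≡3), b=11^0·(≡9) mod 11; (3|11)=+1, (9|11)=+1; (−1)^{1·0·5}·(+1)^0·(+1)^1 = +1.
Ram(-10010, -21) = {13, ∞}; no ℚ_13-point on the conic.

[13, inf]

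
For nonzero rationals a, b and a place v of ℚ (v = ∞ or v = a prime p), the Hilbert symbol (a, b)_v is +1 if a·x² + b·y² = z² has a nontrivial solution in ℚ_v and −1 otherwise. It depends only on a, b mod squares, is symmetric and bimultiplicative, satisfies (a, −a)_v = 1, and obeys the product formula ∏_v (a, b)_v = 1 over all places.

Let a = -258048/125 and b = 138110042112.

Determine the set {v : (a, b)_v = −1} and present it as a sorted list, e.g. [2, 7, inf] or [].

Mod squares: a ≡ -35, b ≡ 42. Check v ∈ {∞, 2, 3, 5, 7}.
v=7: a=7^1·(≡2), b=7^3·(≡3) mod 7; (2|7)=+1, (3|7)=-1; (−1)^{1·3·3}·(+1)^3·(-1)^1 = +1.
v=∞: -35 < 0 and 42 > 0  ⇒  (a,b)_∞ = +1.
v=3: a=3^2·(≡1), b=3^1·(≡2) mod 3; (1|3)=+1, (2|3)=-1; (−1)^{2·1·1}·(+1)^1·(-1)^2 = +1.
v=5: a=5^-3·(≡2), b=5^0·(≡2) mod 5; (2|5)=-1, (2|5)=-1; (−1)^{-3·0·2}·(-1)^0·(-1)^-3 = -1.
v=2: v_2(a)=12, v_2(b)=27; units ≡ 5, 5 (mod 8); ε·ε+αω+βω = 0·0+12·1+27·1 ≡ 1  ⇒  (a,b)_2 = -1.
Ram(-35, 42) = {2, 5}; no ℚ_2-point on the conic.

[2, 5]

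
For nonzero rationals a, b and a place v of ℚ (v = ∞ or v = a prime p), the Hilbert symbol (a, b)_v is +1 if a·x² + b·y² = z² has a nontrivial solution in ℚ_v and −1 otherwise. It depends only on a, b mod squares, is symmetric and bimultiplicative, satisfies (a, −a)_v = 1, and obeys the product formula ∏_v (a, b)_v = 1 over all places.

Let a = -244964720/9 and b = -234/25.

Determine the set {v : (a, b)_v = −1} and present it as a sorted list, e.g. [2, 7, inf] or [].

(a, b) ≡ (-312455, -26) mod (ℚ^×)²; places V = {2, 3, 5, 7, 11, 13, 19, 23, ∞}.
(a,b)_11: α=1, u≡10; β=0, v≡10 (mod 11); (10|11)=-1, (10|11)=-1; sign (−1)^0·-1^0·-1^1 = -1.
(a,b)_3: α=-2, u≡1; β=2, v≡1 (mod 3); (1|3)=+1, (1|3)=+1; sign (−1)^0·+1^2·+1^-2 = +1.
(a,b)_23: α=1, u≡12; β=0, v≡21 (mod 23); (12|23)=+1, (21|23)=-1; sign (−1)^0·+1^0·-1^1 = -1.
(a,b)_19: α=1, u≡5; β=0, v≡18 (mod 19); (5|19)=+1, (18|19)=-1; sign (−1)^0·+1^0·-1^1 = -1.
(a,b)_5: α=1, u≡4; β=-2, v≡1 (mod 5); (4|5)=+1, (1|5)=+1; sign (−1)^0·+1^-2·+1^1 = +1.
(a,b)_2: α=4, β=1; u≡1, v≡3 (mod 8); ε(u)ε(v)=0·1, αω(v)=4·1, βω(u)=1·0; sum ≡ 0  ⇒  +1.
(a,b)_∞: sgn(-312455)=−, sgn(-26)=−, so -1.
(a,b)_7: α=2, u≡4; β=0, v≡1 (mod 7); (4|7)=+1, (1|7)=+1; sign (−1)^0·+1^0·+1^2 = +1.
(a,b)_13: α=1, u≡11; β=1, v≡5 (mod 13); (11|13)=-1, (5|13)=-1; sign (−1)^0·-1^1·-1^1 = +1.
(-312455, -26 / ℚ) ramifies at {11, 19, 23, ∞}: a division algebra.

[11, 19, 23, inf]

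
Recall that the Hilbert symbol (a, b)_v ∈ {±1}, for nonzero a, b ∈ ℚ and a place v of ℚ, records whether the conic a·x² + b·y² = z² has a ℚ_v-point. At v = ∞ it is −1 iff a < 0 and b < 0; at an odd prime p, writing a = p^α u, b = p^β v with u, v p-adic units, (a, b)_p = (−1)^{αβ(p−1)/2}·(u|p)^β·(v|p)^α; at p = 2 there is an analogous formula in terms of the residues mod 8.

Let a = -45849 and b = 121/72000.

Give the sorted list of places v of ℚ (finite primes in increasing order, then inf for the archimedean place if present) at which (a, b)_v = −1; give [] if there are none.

[3, 17]

(a, b) ≡ (-45849, 5) mod (ℚ^×)²; places V = {2, 3, 5, 11, 17, 29, 31, ∞}.
(a,b)_31: α=1, u≡9; β=0, v≡5 (mod 31); (9|31)=+1, (5|31)=+1; sign (−1)^0·+1^0·+1^1 = +1.
(a,b)_3: α=1, u≡2; β=-2, v≡2 (mod 3); (2|3)=-1, (2|3)=-1; sign (−1)^0·-1^-2·-1^1 = -1.
(a,b)_2: α=0, β=-6; u≡7, v≡5 (mod 8); ε(u)ε(v)=1·0, αω(v)=0·1, βω(u)=-6·0; sum ≡ 0  ⇒  +1.
(a,b)_∞: sgn(-45849)=−, sgn(5)=+, so +1.
(a,b)_29: α=1, u≡14; β=0, v≡20 (mod 29); (14|29)=-1, (20|29)=+1; sign (−1)^0·-1^0·+1^1 = +1.
(a,b)_5: α=0, u≡1; β=-3, v≡1 (mod 5); (1|5)=+1, (1|5)=+1; sign (−1)^0·+1^-3·+1^0 = +1.
(a,b)_17: α=1, u≡6; β=0, v≡14 (mod 17); (6|17)=-1, (14|17)=-1; sign (−1)^0·-1^0·-1^1 = -1.
(a,b)_11: α=0, u≡10; β=2, v≡9 (mod 11); (10|11)=-1, (9|11)=+1; sign (−1)^0·-1^2·+1^0 = +1.
|Ram(-45849, 5)| = 2, even; anisotropic at {3, 17}.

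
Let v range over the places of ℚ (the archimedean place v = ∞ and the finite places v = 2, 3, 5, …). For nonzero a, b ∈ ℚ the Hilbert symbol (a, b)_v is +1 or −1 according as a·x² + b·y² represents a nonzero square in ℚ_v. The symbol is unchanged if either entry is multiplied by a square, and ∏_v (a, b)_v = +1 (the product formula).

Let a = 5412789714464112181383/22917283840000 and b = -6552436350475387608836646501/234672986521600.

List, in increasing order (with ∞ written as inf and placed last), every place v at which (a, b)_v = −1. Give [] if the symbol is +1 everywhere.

[2, 13]

Mod squares: a ≡ 7, b ≡ -50141. Check v ∈ {∞, 2, 3, 5, 7, 11, 13, 17, 19, 29, 31}.
v=7: a=7^1·(≡2), b=7^1·(≡3) mod 7; (2|7)=+1, (3|7)=-1; (−1)^{1·1·3}·(+1)^1·(-1)^1 = +1.
v=31: a=31^2·(≡8), b=31^2·(≡13) mod 31; (8|31)=+1, (13|31)=-1; (−1)^{2·2·15}·(+1)^2·(-1)^2 = +1.
v=11: a=11^-2·(≡10), b=11^-2·(≡8) mod 11; (10|11)=-1, (8|11)=-1; (−1)^{-2·-2·5}·(-1)^-2·(-1)^-2 = +1.
v=∞: 7 > 0 and -50141 < 0  ⇒  (a,b)_∞ = +1.
v=2: v_2(a)=-20, v_2(b)=-28; units ≡ 7, 3 (mod 8); ε·ε+αω+βω = 1·1+-20·1+-28·0 ≡ 1  ⇒  (a,b)_2 = -1.
v=17: a=17^-2·(≡11), b=17^-2·(≡1) mod 17; (11|17)=-1, (1|17)=+1; (−1)^{-2·-2·8}·(-1)^-2·(+1)^-2 = +1.
v=29: a=29^2·(≡16), b=29^3·(≡3) mod 29; (16|29)=+1, (3|29)=-1; (−1)^{2·3·14}·(+1)^3·(-1)^2 = +1.
v=13: a=13^8·(≡8), b=13^11·(≡3) mod 13; (8|13)=-1, (3|13)=+1; (−1)^{8·11·6}·(-1)^11·(+1)^8 = -1.
v=19: a=19^4·(≡9), b=19^5·(≡2) mod 19; (9|19)=+1, (2|19)=-1; (−1)^{4·5·9}·(+1)^5·(-1)^4 = +1.
v=5: a=5^-4·(≡2), b=5^-2·(≡1) mod 5; (2|5)=-1, (1|5)=+1; (−1)^{-4·-2·2}·(-1)^-2·(+1)^-4 = +1.
v=3: a=3^2·(≡1), b=3^2·(≡1) mod 3; (1|3)=+1, (1|3)=+1; (−1)^{2·2·1}·(+1)^2·(+1)^2 = +1.
|Ram(7, -50141)| = 2, even; anisotropic at {2, 13}.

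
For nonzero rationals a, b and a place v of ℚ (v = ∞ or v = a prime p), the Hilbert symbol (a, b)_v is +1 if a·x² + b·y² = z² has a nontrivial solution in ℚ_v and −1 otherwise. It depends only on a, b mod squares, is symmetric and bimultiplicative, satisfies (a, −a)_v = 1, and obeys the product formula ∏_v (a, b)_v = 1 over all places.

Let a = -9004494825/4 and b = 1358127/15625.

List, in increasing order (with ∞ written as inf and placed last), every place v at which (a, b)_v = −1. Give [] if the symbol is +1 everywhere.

[2, 31]

(a, b) ≡ (-29233, 23) mod (ℚ^×)²; places V = {2, 3, 5, 23, 31, 37, 41, ∞}.
(a,b)_5: α=2, u≡3; β=-6, v≡2 (mod 5); (3|5)=-1, (2|5)=-1; sign (−1)^0·-1^-6·-1^2 = +1.
(a,b)_∞: sgn(-29233)=−, sgn(23)=+, so +1.
(a,b)_3: α=2, u≡2; β=10, v≡2 (mod 3); (2|3)=-1, (2|3)=-1; sign (−1)^0·-1^10·-1^2 = +1.
(a,b)_37: α=2, u≡7; β=0, v≡24 (mod 37); (7|37)=+1, (24|37)=-1; sign (−1)^0·+1^0·-1^2 = +1.
(a,b)_23: α=1, u≡21; β=1, v≡1 (mod 23); (21|23)=-1, (1|23)=+1; sign (−1)^1·-1^1·+1^1 = +1.
(a,b)_41: α=1, u≡32; β=0, v≡21 (mod 41); (32|41)=+1, (21|41)=+1; sign (−1)^0·+1^0·+1^1 = +1.
(a,b)_31: α=1, u≡25; β=0, v≡17 (mod 31); (25|31)=+1, (17|31)=-1; sign (−1)^0·+1^0·-1^1 = -1.
(a,b)_2: α=-2, β=0; u≡7, v≡7 (mod 8); ε(u)ε(v)=1·1, αω(v)=-2·0, βω(u)=0·0; sum ≡ 1  ⇒  -1.
Ram(-29233, 23) = {2, 31}; no ℚ_2-point on the conic.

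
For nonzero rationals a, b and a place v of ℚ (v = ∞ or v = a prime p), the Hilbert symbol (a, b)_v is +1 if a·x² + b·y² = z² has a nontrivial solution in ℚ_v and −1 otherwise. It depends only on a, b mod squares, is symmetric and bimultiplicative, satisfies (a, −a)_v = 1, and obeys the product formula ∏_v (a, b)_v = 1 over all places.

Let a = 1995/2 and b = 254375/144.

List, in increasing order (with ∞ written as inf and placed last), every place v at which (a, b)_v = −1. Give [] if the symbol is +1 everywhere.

[2, 3, 5, 11, 19, 37]

(a, b) ≡ (3990, 407) mod (ℚ^×)²; places V = {2, 3, 5, 7, 11, 19, 37, ∞}.
(a,b)_5: α=1, u≡2; β=4, v≡3 (mod 5); (2|5)=-1, (3|5)=-1; sign (−1)^0·-1^4·-1^1 = -1.
(a,b)_7: α=1, u≡6; β=0, v≡4 (mod 7); (6|7)=-1, (4|7)=+1; sign (−1)^0·-1^0·+1^1 = +1.
(a,b)_19: α=1, u≡5; β=0, v≡2 (mod 19); (5|19)=+1, (2|19)=-1; sign (−1)^0·+1^0·-1^1 = -1.
(a,b)_2: α=-1, β=-4; u≡3, v≡7 (mod 8); ε(u)ε(v)=1·1, αω(v)=-1·0, βω(u)=-4·1; sum ≡ 1  ⇒  -1.
(a,b)_11: α=0, u≡2; β=1, v≡3 (mod 11); (2|11)=-1, (3|11)=+1; sign (−1)^0·-1^1·+1^0 = -1.
(a,b)_∞: sgn(3990)=+, sgn(407)=+, so +1.
(a,b)_3: α=1, u≡1; β=-2, v≡2 (mod 3); (1|3)=+1, (2|3)=-1; sign (−1)^0·+1^-2·-1^1 = -1.
(a,b)_37: α=0, u≡17; β=1, v≡11 (mod 37); (17|37)=-1, (11|37)=+1; sign (−1)^0·-1^1·+1^0 = -1.
Ram(3990, 407) = {2, 3, 5, 11, 19, 37}; no ℚ_2-point on the conic.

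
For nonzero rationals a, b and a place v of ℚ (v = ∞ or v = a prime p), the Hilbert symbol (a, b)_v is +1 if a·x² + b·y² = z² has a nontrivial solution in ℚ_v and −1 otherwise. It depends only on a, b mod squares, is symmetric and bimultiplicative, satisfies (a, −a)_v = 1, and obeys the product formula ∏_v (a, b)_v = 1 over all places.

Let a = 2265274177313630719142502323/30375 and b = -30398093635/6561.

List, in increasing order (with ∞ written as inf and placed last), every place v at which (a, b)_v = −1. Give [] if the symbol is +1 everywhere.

Mod squares: a ≡ 203205, b ≡ -198835. Check v ∈ {∞, 2, 3, 5, 7, 13, 17, 19, 23, 31}.
v=17: a=17^6·(≡15), b=17^2·(≡6) mod 17; (15|17)=+1, (6|17)=-1; (−1)^{6·2·8}·(+1)^2·(-1)^6 = +1.
v=13: a=13^4·(≡7), b=13^1·(≡5) mod 13; (7|13)=-1, (5|13)=-1; (−1)^{4·1·6}·(-1)^1·(-1)^4 = -1.
v=2: v_2(a)=0, v_2(b)=0; units ≡ 5, 5 (mod 8); ε·ε+αω+βω = 0·0+0·1+0·1 ≡ 0  ⇒  (a,b)_2 = +1.
v=∞: 203205 > 0 and -198835 < 0  ⇒  (a,b)_∞ = +1.
v=7: a=7^4·(≡1), b=7^1·(≡4) mod 7; (1|7)=+1, (4|7)=+1; (−1)^{4·1·3}·(+1)^1·(+1)^4 = +1.
v=3: a=3^-5·(≡1), b=3^-8·(≡2) mod 3; (1|3)=+1, (2|3)=-1; (−1)^{-5·-8·1}·(+1)^-8·(-1)^-5 = -1.
v=19: a=19^3·(≡5), b=19^1·(≡11) mod 19; (5|19)=+1, (11|19)=+1; (−1)^{3·1·9}·(+1)^1·(+1)^3 = -1.
v=23: a=23^5·(≡9), b=23^3·(≡18) mod 23; (9|23)=+1, (18|23)=+1; (−1)^{5·3·11}·(+1)^3·(+1)^5 = -1.
v=5: a=5^-3·(≡1), b=5^1·(≡3) mod 5; (1|5)=+1, (3|5)=-1; (−1)^{-3·1·2}·(+1)^1·(-1)^-3 = -1.
v=31: a=31^1·(≡25), b=31^0·(≡30) mod 31; (25|31)=+1, (30|31)=-1; (−1)^{1·0·15}·(+1)^0·(-1)^1 = -1.
|Ram(203205, -198835)| = 6, even; anisotropic at {3, 5, 13, 19, 23, 31}.

[3, 5, 13, 19, 23, 31]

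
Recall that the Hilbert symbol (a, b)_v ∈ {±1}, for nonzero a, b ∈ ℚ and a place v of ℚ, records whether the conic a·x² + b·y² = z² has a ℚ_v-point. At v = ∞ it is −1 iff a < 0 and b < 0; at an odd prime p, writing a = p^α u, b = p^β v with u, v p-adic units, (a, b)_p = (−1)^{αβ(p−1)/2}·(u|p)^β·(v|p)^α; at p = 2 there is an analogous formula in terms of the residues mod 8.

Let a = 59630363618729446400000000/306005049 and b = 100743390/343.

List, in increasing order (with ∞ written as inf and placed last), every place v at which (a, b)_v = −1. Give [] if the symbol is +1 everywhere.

[2, 11]

(a, b) ≡ (11, 770) mod (ℚ^×)²; places V = {2, 3, 5, 7, 11, 13, 17, 29, ∞}.
(a,b)_3: α=-2, u≡2; β=2, v≡2 (mod 3); (2|3)=-1, (2|3)=-1; sign (−1)^0·-1^2·-1^-2 = +1.
(a,b)_29: α=4, u≡15; β=2, v≡25 (mod 29); (15|29)=-1, (25|29)=+1; sign (−1)^0·-1^2·+1^4 = +1.
(a,b)_11: α=7, u≡4; β=3, v≡5 (mod 11); (4|11)=+1, (5|11)=+1; sign (−1)^1·+1^3·+1^7 = -1.
(a,b)_5: α=8, u≡1; β=1, v≡1 (mod 5); (1|5)=+1, (1|5)=+1; sign (−1)^0·+1^1·+1^8 = +1.
(a,b)_2: α=16, β=1; u≡3, v≡1 (mod 8); ε(u)ε(v)=1·0, αω(v)=16·0, βω(u)=1·1; sum ≡ 1  ⇒  -1.
(a,b)_13: α=2, u≡8; β=0, v≡4 (mod 13); (8|13)=-1, (4|13)=+1; sign (−1)^0·-1^0·+1^2 = +1.
(a,b)_∞: sgn(11)=+, sgn(770)=+, so +1.
(a,b)_17: α=-2, u≡3; β=0, v≡10 (mod 17); (3|17)=-1, (10|17)=-1; sign (−1)^0·-1^0·-1^-2 = +1.
(a,b)_7: α=-6, u≡1; β=-3, v≡6 (mod 7); (1|7)=+1, (6|7)=-1; sign (−1)^0·+1^-3·-1^-6 = +1.
(11, 770 / ℚ) ramifies at {2, 11}: a division algebra.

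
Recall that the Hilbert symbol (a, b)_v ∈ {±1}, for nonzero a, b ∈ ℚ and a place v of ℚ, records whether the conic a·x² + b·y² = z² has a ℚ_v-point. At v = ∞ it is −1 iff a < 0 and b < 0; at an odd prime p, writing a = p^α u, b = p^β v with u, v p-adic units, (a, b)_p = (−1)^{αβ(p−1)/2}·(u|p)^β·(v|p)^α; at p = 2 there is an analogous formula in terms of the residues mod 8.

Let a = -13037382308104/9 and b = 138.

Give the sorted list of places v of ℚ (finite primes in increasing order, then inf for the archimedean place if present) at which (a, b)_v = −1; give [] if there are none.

Mod squares: a ≡ -1039186, b ≡ 138. Check v ∈ {∞, 2, 3, 7, 11, 19, 23, 29, 41}.
v=29: a=29^1·(≡21), b=29^0·(≡22) mod 29; (21|29)=-1, (22|29)=+1; (−1)^{1·0·14}·(-1)^0·(+1)^1 = +1.
v=∞: -1039186 < 0 and 138 > 0  ⇒  (a,b)_∞ = +1.
v=41: a=41^1·(≡23), b=41^0·(≡15) mod 41; (23|41)=+1, (15|41)=-1; (−1)^{1·0·20}·(+1)^0·(-1)^1 = -1.
v=7: a=7^2·(≡5), b=7^0·(≡5) mod 7; (5|7)=-1, (5|7)=-1; (−1)^{2·0·3}·(-1)^0·(-1)^2 = +1.
v=3: a=3^-2·(≡2), b=3^1·(≡1) mod 3; (2|3)=-1, (1|3)=+1; (−1)^{-2·1·1}·(-1)^1·(+1)^-2 = -1.
v=19: a=19^1·(≡16), b=19^0·(≡5) mod 19; (16|19)=+1, (5|19)=+1; (−1)^{1·0·9}·(+1)^0·(+1)^1 = +1.
v=23: a=23^3·(≡12), b=23^1·(≡6) mod 23; (12|23)=+1, (6|23)=+1; (−1)^{3·1·11}·(+1)^1·(+1)^3 = -1.
v=2: v_2(a)=3, v_2(b)=1; units ≡ 7, 5 (mod 8); ε·ε+αω+βω = 1·0+3·1+1·0 ≡ 1  ⇒  (a,b)_2 = -1.
v=11: a=11^2·(≡6), b=11^0·(≡6) mod 11; (6|11)=-1, (6|11)=-1; (−1)^{2·0·5}·(-1)^0·(-1)^2 = +1.
|Ram(-1039186, 138)| = 4, even; anisotropic at {2, 3, 23, 41}.

[2, 3, 23, 41]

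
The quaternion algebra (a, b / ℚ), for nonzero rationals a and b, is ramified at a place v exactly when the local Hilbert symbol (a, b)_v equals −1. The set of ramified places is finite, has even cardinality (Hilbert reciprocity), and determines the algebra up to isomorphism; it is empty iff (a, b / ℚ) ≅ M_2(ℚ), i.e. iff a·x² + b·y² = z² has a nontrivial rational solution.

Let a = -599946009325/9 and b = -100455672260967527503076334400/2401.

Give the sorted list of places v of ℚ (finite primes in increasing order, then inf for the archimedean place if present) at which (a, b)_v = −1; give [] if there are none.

[2, 29, 31, 43, 53, inf]

(a, b) ≡ (-8543197, -901) mod (ℚ^×)²; places V = {2, 3, 5, 7, 11, 13, 17, 29, 31, 43, 53, ∞}.
(a,b)_11: α=0, u≡7; β=2, v≡9 (mod 11); (7|11)=-1, (9|11)=+1; sign (−1)^0·-1^2·+1^0 = +1.
(a,b)_2: α=0, β=6; u≡3, v≡3 (mod 8); ε(u)ε(v)=1·1, αω(v)=0·1, βω(u)=6·1; sum ≡ 1  ⇒  -1.
(a,b)_53: α=2, u≡30; β=5, v≡40 (mod 53); (30|53)=-1, (40|53)=+1; sign (−1)^0·-1^5·+1^2 = -1.
(a,b)_31: α=1, u≡24; β=2, v≡22 (mod 31); (24|31)=-1, (22|31)=-1; sign (−1)^0·-1^2·-1^1 = -1.
(a,b)_∞: sgn(-8543197)=−, sgn(-901)=−, so -1.
(a,b)_29: α=1, u≡3; β=2, v≡19 (mod 29); (3|29)=-1, (19|29)=-1; sign (−1)^0·-1^2·-1^1 = -1.
(a,b)_13: α=1, u≡5; β=2, v≡1 (mod 13); (5|13)=-1, (1|13)=+1; sign (−1)^0·-1^2·+1^1 = +1.
(a,b)_43: α=1, u≡16; β=2, v≡2 (mod 43); (16|43)=+1, (2|43)=-1; sign (−1)^0·+1^2·-1^1 = -1.
(a,b)_7: α=0, u≡1; β=-4, v≡4 (mod 7); (1|7)=+1, (4|7)=+1; sign (−1)^0·+1^-4·+1^0 = +1.
(a,b)_3: α=-2, u≡2; β=0, v≡2 (mod 3); (2|3)=-1, (2|3)=-1; sign (−1)^0·-1^0·-1^-2 = +1.
(a,b)_5: α=2, u≡3; β=2, v≡4 (mod 5); (3|5)=-1, (4|5)=+1; sign (−1)^0·-1^2·+1^2 = +1.
(a,b)_17: α=1, u≡16; β=3, v≡15 (mod 17); (16|17)=+1, (15|17)=+1; sign (−1)^0·+1^3·+1^1 = +1.
Ram(-8543197, -901) = {2, 29, 31, 43, 53, ∞}; no ℚ_2-point on the conic.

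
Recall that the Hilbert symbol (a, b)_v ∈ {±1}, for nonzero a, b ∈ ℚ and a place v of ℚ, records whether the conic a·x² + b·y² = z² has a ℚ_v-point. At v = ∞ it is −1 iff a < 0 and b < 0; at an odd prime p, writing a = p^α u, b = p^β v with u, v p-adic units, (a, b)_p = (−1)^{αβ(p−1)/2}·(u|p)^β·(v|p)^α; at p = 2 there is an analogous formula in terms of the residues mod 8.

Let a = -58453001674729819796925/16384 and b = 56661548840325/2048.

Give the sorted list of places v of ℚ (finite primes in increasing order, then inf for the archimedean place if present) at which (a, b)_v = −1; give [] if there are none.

[2, 13]

Mod squares: a ≡ -13, b ≡ 11594. Check v ∈ {∞, 2, 3, 5, 11, 13, 17, 31}.
v=2: v_2(a)=-14, v_2(b)=-11; units ≡ 3, 5 (mod 8); ε·ε+αω+βω = 1·0+-14·1+-11·1 ≡ 1  ⇒  (a,b)_2 = -1.
v=3: a=3^8·(≡2), b=3^4·(≡2) mod 3; (2|3)=-1, (2|3)=-1; (−1)^{8·4·1}·(-1)^4·(-1)^8 = +1.
v=11: a=11^2·(≡4), b=11^1·(≡1) mod 11; (4|11)=+1, (1|11)=+1; (−1)^{2·1·5}·(+1)^1·(+1)^2 = +1.
v=13: a=13^9·(≡12), b=13^6·(≡6) mod 13; (12|13)=+1, (6|13)=-1; (−1)^{9·6·6}·(+1)^6·(-1)^9 = -1.
v=31: a=31^2·(≡16), b=31^1·(≡18) mod 31; (16|31)=+1, (18|31)=+1; (−1)^{2·1·15}·(+1)^1·(+1)^2 = +1.
v=∞: -13 < 0 and 11594 > 0  ⇒  (a,b)_∞ = +1.
v=5: a=5^2·(≡2), b=5^2·(≡1) mod 5; (2|5)=-1, (1|5)=+1; (−1)^{2·2·2}·(-1)^2·(+1)^2 = +1.
v=17: a=17^2·(≡8), b=17^1·(≡4) mod 17; (8|17)=+1, (4|17)=+1; (−1)^{2·1·8}·(+1)^1·(+1)^2 = +1.
|Ram(-13, 11594)| = 2, even; anisotropic at {2, 13}.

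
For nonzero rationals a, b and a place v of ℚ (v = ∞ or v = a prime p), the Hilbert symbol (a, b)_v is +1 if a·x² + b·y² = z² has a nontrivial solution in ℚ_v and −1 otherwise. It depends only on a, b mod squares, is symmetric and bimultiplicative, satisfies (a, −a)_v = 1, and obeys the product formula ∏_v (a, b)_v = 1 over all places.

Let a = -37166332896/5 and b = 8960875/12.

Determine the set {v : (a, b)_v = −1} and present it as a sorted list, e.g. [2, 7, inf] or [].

[7, 11]

(a, b) ≡ (-14630, 21945) mod (ℚ^×)²; places V = {2, 3, 5, 7, 11, 19, ∞}.
(a,b)_3: α=8, u≡1; β=-1, v≡1 (mod 3); (1|3)=+1, (1|3)=+1; sign (−1)^0·+1^-1·+1^8 = +1.
(a,b)_∞: sgn(-14630)=−, sgn(21945)=+, so +1.
(a,b)_19: α=1, u≡1; β=1, v≡18 (mod 19); (1|19)=+1, (18|19)=-1; sign (−1)^1·+1^1·-1^1 = +1.
(a,b)_7: α=1, u≡6; β=3, v≡3 (mod 7); (6|7)=-1, (3|7)=-1; sign (−1)^1·-1^3·-1^1 = -1.
(a,b)_5: α=-1, u≡4; β=3, v≡1 (mod 5); (4|5)=+1, (1|5)=+1; sign (−1)^0·+1^3·+1^-1 = +1.
(a,b)_11: α=3, u≡1; β=1, v≡9 (mod 11); (1|11)=+1, (9|11)=+1; sign (−1)^1·+1^1·+1^3 = -1.
(a,b)_2: α=5, β=-2; u≡5, v≡1 (mod 8); ε(u)ε(v)=0·0, αω(v)=5·0, βω(u)=-2·1; sum ≡ 0  ⇒  +1.
Ram(-14630, 21945) = {7, 11}; no ℚ_7-point on the conic.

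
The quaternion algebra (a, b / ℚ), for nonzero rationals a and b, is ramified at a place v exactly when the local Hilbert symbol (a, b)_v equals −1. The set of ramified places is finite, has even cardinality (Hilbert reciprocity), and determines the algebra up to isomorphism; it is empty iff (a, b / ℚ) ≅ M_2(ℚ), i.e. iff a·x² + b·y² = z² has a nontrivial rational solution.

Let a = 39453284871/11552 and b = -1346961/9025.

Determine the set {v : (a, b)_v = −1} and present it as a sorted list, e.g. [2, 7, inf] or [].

[2, 3, 11, 13, 17, 29]

(a, b) ≡ (19880718, -561) mod (ℚ^×)²; places V = {2, 3, 5, 7, 11, 13, 17, 19, 29, 47, ∞}.
(a,b)_17: α=1, u≡5; β=1, v≡15 (mod 17); (5|17)=-1, (15|17)=+1; sign (−1)^0·-1^1·+1^1 = -1.
(a,b)_7: α=2, u≡4; β=4, v≡3 (mod 7); (4|7)=+1, (3|7)=-1; sign (−1)^0·+1^4·-1^2 = +1.
(a,b)_3: α=5, u≡2; β=1, v≡2 (mod 3); (2|3)=-1, (2|3)=-1; sign (−1)^1·-1^1·-1^5 = -1.
(a,b)_5: α=0, u≡3; β=-2, v≡4 (mod 5); (3|5)=-1, (4|5)=+1; sign (−1)^0·-1^-2·+1^0 = +1.
(a,b)_47: α=1, u≡11; β=0, v≡12 (mod 47); (11|47)=-1, (12|47)=+1; sign (−1)^0·-1^0·+1^1 = +1.
(a,b)_19: α=-2, u≡5; β=-2, v≡1 (mod 19); (5|19)=+1, (1|19)=+1; sign (−1)^0·+1^-2·+1^-2 = +1.
(a,b)_29: α=1, u≡21; β=0, v≡10 (mod 29); (21|29)=-1, (10|29)=-1; sign (−1)^0·-1^0·-1^1 = -1.
(a,b)_11: α=1, u≡3; β=1, v≡9 (mod 11); (3|11)=+1, (9|11)=+1; sign (−1)^1·+1^1·+1^1 = -1.
(a,b)_13: α=1, u≡11; β=0, v≡7 (mod 13); (11|13)=-1, (7|13)=-1; sign (−1)^0·-1^0·-1^1 = -1.
(a,b)_2: α=-5, β=0; u≡7, v≡7 (mod 8); ε(u)ε(v)=1·1, αω(v)=-5·0, βω(u)=0·0; sum ≡ 1  ⇒  -1.
(a,b)_∞: sgn(19880718)=+, sgn(-561)=−, so +1.
|Ram(19880718, -561)| = 6, even; anisotropic at {2, 3, 11, 13, 17, 29}.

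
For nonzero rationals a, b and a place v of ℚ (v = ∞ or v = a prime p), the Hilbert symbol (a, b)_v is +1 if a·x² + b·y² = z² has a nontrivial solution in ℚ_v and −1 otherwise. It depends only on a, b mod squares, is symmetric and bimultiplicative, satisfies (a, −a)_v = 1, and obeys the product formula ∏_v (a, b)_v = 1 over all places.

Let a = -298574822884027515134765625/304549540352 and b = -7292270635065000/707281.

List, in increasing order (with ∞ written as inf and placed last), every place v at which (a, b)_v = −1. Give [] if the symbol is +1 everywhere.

[31, inf]

Mod squares: a ≡ -7410, b ≡ -186. Check v ∈ {∞, 2, 3, 5, 13, 19, 29, 31}.
v=3: a=3^7·(≡2), b=3^3·(≡1) mod 3; (2|3)=-1, (1|3)=+1; (−1)^{7·3·1}·(-1)^3·(+1)^7 = +1.
v=2: v_2(a)=-9, v_2(b)=3; units ≡ 7, 3 (mod 8); ε·ε+αω+βω = 1·1+-9·1+3·0 ≡ 0  ⇒  (a,b)_2 = +1.
v=31: a=31^2·(≡24), b=31^1·(≡7) mod 31; (24|31)=-1, (7|31)=+1; (−1)^{2·1·15}·(-1)^1·(+1)^2 = -1.
v=19: a=19^3·(≡17), b=19^2·(≡4) mod 19; (17|19)=+1, (4|19)=+1; (−1)^{3·2·9}·(+1)^2·(+1)^3 = +1.
v=29: a=29^-6·(≡19), b=29^-4·(≡10) mod 29; (19|29)=-1, (10|29)=-1; (−1)^{-6·-4·14}·(-1)^-4·(-1)^-6 = +1.
v=13: a=13^9·(≡11), b=13^6·(≡1) mod 13; (11|13)=-1, (1|13)=+1; (−1)^{9·6·6}·(-1)^6·(+1)^9 = +1.
v=5: a=5^9·(≡3), b=5^4·(≡1) mod 5; (3|5)=-1, (1|5)=+1; (−1)^{9·4·2}·(-1)^4·(+1)^9 = +1.
v=∞: -7410 < 0 and -186 < 0  ⇒  (a,b)_∞ = -1.
(-7410, -186 / ℚ) ramifies at {31, ∞}: a division algebra.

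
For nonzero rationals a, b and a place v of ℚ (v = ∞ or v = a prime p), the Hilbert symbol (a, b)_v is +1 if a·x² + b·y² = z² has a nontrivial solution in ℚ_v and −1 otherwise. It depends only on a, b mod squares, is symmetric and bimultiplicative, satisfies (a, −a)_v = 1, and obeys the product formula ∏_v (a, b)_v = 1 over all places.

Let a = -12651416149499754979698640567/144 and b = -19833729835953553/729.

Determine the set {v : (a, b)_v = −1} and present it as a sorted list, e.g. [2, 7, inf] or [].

(a, b) ≡ (-44863, -2857177) mod (ℚ^×)²; places V = {2, 3, 7, 13, 17, 29, 31, 37, 47, 53, ∞}.
(a,b)_37: α=2, u≡13; β=1, v≡19 (mod 37); (13|37)=-1, (19|37)=-1; sign (−1)^0·-1^1·-1^2 = -1.
(a,b)_17: α=3, u≡2; β=2, v≡16 (mod 17); (2|17)=+1, (16|17)=+1; sign (−1)^0·+1^2·+1^3 = +1.
(a,b)_13: α=3, u≡5; β=4, v≡2 (mod 13); (5|13)=-1, (2|13)=-1; sign (−1)^0·-1^4·-1^3 = -1.
(a,b)_3: α=-2, u≡2; β=-6, v≡2 (mod 3); (2|3)=-1, (2|3)=-1; sign (−1)^0·-1^-6·-1^-2 = +1.
(a,b)_53: α=2, u≡49; β=1, v≡21 (mod 53); (49|53)=+1, (21|53)=-1; sign (−1)^0·+1^1·-1^2 = +1.
(a,b)_29: α=5, u≡12; β=2, v≡19 (mod 29); (12|29)=-1, (19|29)=-1; sign (−1)^0·-1^2·-1^5 = -1.
(a,b)_2: α=-4, β=0; u≡1, v≡7 (mod 8); ε(u)ε(v)=0·1, αω(v)=-4·0, βω(u)=0·0; sum ≡ 0  ⇒  +1.
(a,b)_47: α=2, u≡44; β=1, v≡9 (mod 47); (44|47)=-1, (9|47)=+1; sign (−1)^0·-1^1·+1^2 = -1.
(a,b)_31: α=2, u≡5; β=1, v≡24 (mod 31); (5|31)=+1, (24|31)=-1; sign (−1)^0·+1^1·-1^2 = +1.
(a,b)_7: α=1, u≡5; β=0, v≡5 (mod 7); (5|7)=-1, (5|7)=-1; sign (−1)^0·-1^0·-1^1 = -1.
(a,b)_∞: sgn(-44863)=−, sgn(-2857177)=−, so -1.
(-44863, -2857177 / ℚ) ramifies at {7, 13, 29, 37, 47, ∞}: a division algebra.

[7, 13, 29, 37, 47, inf]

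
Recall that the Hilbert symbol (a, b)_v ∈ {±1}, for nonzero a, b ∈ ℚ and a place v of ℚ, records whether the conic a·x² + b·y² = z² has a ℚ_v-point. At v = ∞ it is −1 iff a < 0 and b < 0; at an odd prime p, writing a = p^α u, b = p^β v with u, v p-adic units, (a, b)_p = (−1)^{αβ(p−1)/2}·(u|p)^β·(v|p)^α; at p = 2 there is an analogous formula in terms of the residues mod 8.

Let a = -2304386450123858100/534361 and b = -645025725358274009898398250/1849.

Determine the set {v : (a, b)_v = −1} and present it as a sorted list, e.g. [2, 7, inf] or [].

[11, 19, 29, inf]

Mod squares: a ≡ -29029, b ≡ -38570. Check v ∈ {∞, 2, 3, 5, 7, 11, 13, 17, 19, 29, 43}.
v=2: v_2(a)=2, v_2(b)=1; units ≡ 3, 3 (mod 8); ε·ε+αω+βω = 1·1+2·1+1·1 ≡ 0  ⇒  (a,b)_2 = +1.
v=13: a=13^1·(≡3), b=13^2·(≡10) mod 13; (3|13)=+1, (10|13)=+1; (−1)^{1·2·6}·(+1)^2·(+1)^1 = +1.
v=19: a=19^2·(≡3), b=19^3·(≡8) mod 19; (3|19)=-1, (8|19)=-1; (−1)^{2·3·9}·(-1)^3·(-1)^2 = -1.
v=11: a=11^3·(≡9), b=11^4·(≡6) mod 11; (9|11)=+1, (6|11)=-1; (−1)^{3·4·5}·(+1)^4·(-1)^3 = -1.
v=29: a=29^3·(≡3), b=29^5·(≡16) mod 29; (3|29)=-1, (16|29)=+1; (−1)^{3·5·14}·(-1)^5·(+1)^3 = -1.
v=7: a=7^5·(≡1), b=7^7·(≡5) mod 7; (1|7)=+1, (5|7)=-1; (−1)^{5·7·3}·(+1)^7·(-1)^5 = +1.
v=5: a=5^2·(≡1), b=5^3·(≡1) mod 5; (1|5)=+1, (1|5)=+1; (−1)^{2·3·2}·(+1)^3·(+1)^2 = +1.
v=3: a=3^2·(≡2), b=3^2·(≡1) mod 3; (2|3)=-1, (1|3)=+1; (−1)^{2·2·1}·(-1)^2·(+1)^2 = +1.
v=17: a=17^-2·(≡6), b=17^0·(≡6) mod 17; (6|17)=-1, (6|17)=-1; (−1)^{-2·0·8}·(-1)^0·(-1)^-2 = +1.
v=∞: -29029 < 0 and -38570 < 0  ⇒  (a,b)_∞ = -1.
v=43: a=43^-2·(≡28), b=43^-2·(≡35) mod 43; (28|43)=-1, (35|43)=+1; (−1)^{-2·-2·21}·(-1)^-2·(+1)^-2 = +1.
Ram(-29029, -38570) = {11, 19, 29, ∞}; no ℚ_11-point on the conic.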